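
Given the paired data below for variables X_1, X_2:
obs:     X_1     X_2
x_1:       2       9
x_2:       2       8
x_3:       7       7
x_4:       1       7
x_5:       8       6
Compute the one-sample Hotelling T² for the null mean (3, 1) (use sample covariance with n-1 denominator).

Step 1 — sample mean vector:
  mean(X_1) = (2 + 2 + 7 + 1 + 8) / 5 = 20/5 = 4
  mean(X_2) = (9 + 8 + 7 + 7 + 6) / 5 = 37/5 = 7.4
  x̄ = (4, 7.4),  deviation x̄ - mu_0 = (4, 7.4) - (3, 1) = (1, 6.4).

Step 2 — sample covariance matrix, S[i,j] = (1/(n-1)) · Σ_k (x_{k,i} - mean_i) · (x_{k,j} - mean_j), divisor n-1 = 4:
  S[X_1,X_1] = ((-2)·(-2) + (-2)·(-2) + (3)·(3) + (-3)·(-3) + (4)·(4)) / 4 = 42/4 = 10.5
  S[X_1,X_2] = ((-2)·(1.6) + (-2)·(0.6) + (3)·(-0.4) + (-3)·(-0.4) + (4)·(-1.4)) / 4 = -10/4 = -2.5
  S[X_2,X_2] = ((1.6)·(1.6) + (0.6)·(0.6) + (-0.4)·(-0.4) + (-0.4)·(-0.4) + (-1.4)·(-1.4)) / 4 = 5.2/4 = 1.3
  S = [[10.5, -2.5],
 [-2.5, 1.3]].

Step 3 — invert S. det(S) = 10.5·1.3 - (-2.5)² = 7.4.
  S^{-1} = (1/det) · [[d, -b], [-b, a]] = [[0.1757, 0.3378],
 [0.3378, 1.4189]].

Step 4 — quadratic form (x̄ - mu_0)^T · S^{-1} · (x̄ - mu_0):
  S^{-1} · (x̄ - mu_0) = (2.3378, 9.4189),
  (x̄ - mu_0)^T · [...] = (1)·(2.3378) + (6.4)·(9.4189) = 62.6189.

Step 5 — scale by n: T² = 5 · 62.6189 = 313.0946.

T² ≈ 313.0946


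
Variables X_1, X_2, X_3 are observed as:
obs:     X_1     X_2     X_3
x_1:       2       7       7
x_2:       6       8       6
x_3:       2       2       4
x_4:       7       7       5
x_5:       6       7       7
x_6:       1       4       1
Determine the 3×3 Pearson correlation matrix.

Step 1 — column means:
  mean(X_1) = (2 + 6 + 2 + 7 + 6 + 1) / 6 = 24/6 = 4
  mean(X_2) = (7 + 8 + 2 + 7 + 7 + 4) / 6 = 35/6 = 5.8333
  mean(X_3) = (7 + 6 + 4 + 5 + 7 + 1) / 6 = 30/6 = 5

Step 2 — sample variances and covariances s[i,j] = (1/(n-1)) · Σ_k (x_{k,i} - mean_i) · (x_{k,j} - mean_j), with n-1 = 5:
  s[X_1,X_1] = ((-2)·(-2) + (2)·(2) + (-2)·(-2) + (3)·(3) + (2)·(2) + (-3)·(-3)) / 5 = 34/5 = 6.8
  s[X_1,X_2] = ((-2)·(1.1667) + (2)·(2.1667) + (-2)·(-3.8333) + (3)·(1.1667) + (2)·(1.1667) + (-3)·(-1.8333)) / 5 = 21/5 = 4.2
  s[X_1,X_3] = ((-2)·(2) + (2)·(1) + (-2)·(-1) + (3)·(0) + (2)·(2) + (-3)·(-4)) / 5 = 16/5 = 3.2
  s[X_2,X_2] = ((1.1667)·(1.1667) + (2.1667)·(2.1667) + (-3.8333)·(-3.8333) + (1.1667)·(1.1667) + (1.1667)·(1.1667) + (-1.8333)·(-1.8333)) / 5 = 26.8333/5 = 5.3667
  s[X_2,X_3] = ((1.1667)·(2) + (2.1667)·(1) + (-3.8333)·(-1) + (1.1667)·(0) + (1.1667)·(2) + (-1.8333)·(-4)) / 5 = 18/5 = 3.6
  s[X_3,X_3] = ((2)·(2) + (1)·(1) + (-1)·(-1) + (0)·(0) + (2)·(2) + (-4)·(-4)) / 5 = 26/5 = 5.2
  Sample standard deviations s_i = √(s[i,i]):
  s(X_1) = √(6.8) = 2.6077
  s(X_2) = √(5.3667) = 2.3166
  s(X_3) = √(5.2) = 2.2804

Step 3 — r_{ij} = s_{ij} / (s_i · s_j):
  r[X_1,X_1] = 1 (diagonal).
  r[X_1,X_2] = 4.2 / (2.6077 · 2.3166) = 4.2 / 6.041 = 0.6953
  r[X_1,X_3] = 3.2 / (2.6077 · 2.2804) = 3.2 / 5.9464 = 0.5381
  r[X_2,X_2] = 1 (diagonal).
  r[X_2,X_3] = 3.6 / (2.3166 · 2.2804) = 3.6 / 5.2827 = 0.6815
  r[X_3,X_3] = 1 (diagonal).

R is symmetric with unit diagonal. Assembling:

R = [[1, 0.6953, 0.5381],
 [0.6953, 1, 0.6815],
 [0.5381, 0.6815, 1]]


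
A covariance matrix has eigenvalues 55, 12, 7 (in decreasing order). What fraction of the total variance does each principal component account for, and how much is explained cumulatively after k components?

Step 1 — total variance = trace(Sigma) = Σ λ_i = 55 + 12 + 7 = 74.

Step 2 — fraction explained by component i = λ_i / Σ λ:
  PC1: 55/74 = 0.7432
  PC2: 12/74 = 0.1622
  PC3: 7/74 = 0.0946

Step 3 — cumulative fraction after k components = (λ_1 + ... + λ_k) / Σ λ:
  k = 1: 55/74 = 0.7432
  k = 2: (55 + 12)/74 = 67/74 = 0.9054
  k = 3: (55 + 12 + 7)/74 = 74/74 = 1

Summary (fraction, with percent):

explained: PC1 0.7432 (74.32%), PC2 0.1622 (16.22%), PC3 0.0946 (9.46%);  cumulative: 0.7432, 0.9054, 1


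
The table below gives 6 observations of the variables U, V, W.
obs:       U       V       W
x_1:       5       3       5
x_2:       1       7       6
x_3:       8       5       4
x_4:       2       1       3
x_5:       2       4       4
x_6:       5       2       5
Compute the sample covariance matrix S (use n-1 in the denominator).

Step 1 — column means:
  mean(U) = (5 + 1 + 8 + 2 + 2 + 5) / 6 = 23/6 = 3.8333
  mean(V) = (3 + 7 + 5 + 1 + 4 + 2) / 6 = 22/6 = 3.6667
  mean(W) = (5 + 6 + 4 + 3 + 4 + 5) / 6 = 27/6 = 4.5

Step 2 — sample covariance S[i,j] = (1/(n-1)) · Σ_k (x_{k,i} - mean_i) · (x_{k,j} - mean_j), with n-1 = 5.
  S[U,U] = ((1.1667)·(1.1667) + (-2.8333)·(-2.8333) + (4.1667)·(4.1667) + (-1.8333)·(-1.8333) + (-1.8333)·(-1.8333) + (1.1667)·(1.1667)) / 5 = 34.8333/5 = 6.9667
  S[U,V] = ((1.1667)·(-0.6667) + (-2.8333)·(3.3333) + (4.1667)·(1.3333) + (-1.8333)·(-2.6667) + (-1.8333)·(0.3333) + (1.1667)·(-1.6667)) / 5 = -2.3333/5 = -0.4667
  S[U,W] = ((1.1667)·(0.5) + (-2.8333)·(1.5) + (4.1667)·(-0.5) + (-1.8333)·(-1.5) + (-1.8333)·(-0.5) + (1.1667)·(0.5)) / 5 = -1.5/5 = -0.3
  S[V,V] = ((-0.6667)·(-0.6667) + (3.3333)·(3.3333) + (1.3333)·(1.3333) + (-2.6667)·(-2.6667) + (0.3333)·(0.3333) + (-1.6667)·(-1.6667)) / 5 = 23.3333/5 = 4.6667
  S[V,W] = ((-0.6667)·(0.5) + (3.3333)·(1.5) + (1.3333)·(-0.5) + (-2.6667)·(-1.5) + (0.3333)·(-0.5) + (-1.6667)·(0.5)) / 5 = 7/5 = 1.4
  S[W,W] = ((0.5)·(0.5) + (1.5)·(1.5) + (-0.5)·(-0.5) + (-1.5)·(-1.5) + (-0.5)·(-0.5) + (0.5)·(0.5)) / 5 = 5.5/5 = 1.1

S is symmetric (S[j,i] = S[i,j]). Assembling:

S = [[6.9667, -0.4667, -0.3],
 [-0.4667, 4.6667, 1.4],
 [-0.3, 1.4, 1.1]]


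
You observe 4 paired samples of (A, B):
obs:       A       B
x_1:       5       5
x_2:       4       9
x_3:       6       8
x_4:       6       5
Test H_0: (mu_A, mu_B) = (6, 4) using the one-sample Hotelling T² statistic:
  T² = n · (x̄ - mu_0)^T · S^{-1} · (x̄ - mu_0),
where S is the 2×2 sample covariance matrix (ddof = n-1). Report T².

Step 1 — sample mean vector:
  mean(A) = (5 + 4 + 6 + 6) / 4 = 21/4 = 5.25
  mean(B) = (5 + 9 + 8 + 5) / 4 = 27/4 = 6.75
  x̄ = (5.25, 6.75),  deviation x̄ - mu_0 = (5.25, 6.75) - (6, 4) = (-0.75, 2.75).

Step 2 — sample covariance matrix, S[i,j] = (1/(n-1)) · Σ_k (x_{k,i} - mean_i) · (x_{k,j} - mean_j), divisor n-1 = 3:
  S[A,A] = ((-0.25)·(-0.25) + (-1.25)·(-1.25) + (0.75)·(0.75) + (0.75)·(0.75)) / 3 = 2.75/3 = 0.9167
  S[A,B] = ((-0.25)·(-1.75) + (-1.25)·(2.25) + (0.75)·(1.25) + (0.75)·(-1.75)) / 3 = -2.75/3 = -0.9167
  S[B,B] = ((-1.75)·(-1.75) + (2.25)·(2.25) + (1.25)·(1.25) + (-1.75)·(-1.75)) / 3 = 12.75/3 = 4.25
  S = [[0.9167, -0.9167],
 [-0.9167, 4.25]].

Step 3 — invert S. det(S) = 0.9167·4.25 - (-0.9167)² = 3.0556.
  S^{-1} = (1/det) · [[d, -b], [-b, a]] = [[1.3909, 0.3],
 [0.3, 0.3]].

Step 4 — quadratic form (x̄ - mu_0)^T · S^{-1} · (x̄ - mu_0):
  S^{-1} · (x̄ - mu_0) = (-0.2182, 0.6),
  (x̄ - mu_0)^T · [...] = (-0.75)·(-0.2182) + (2.75)·(0.6) = 1.8136.

Step 5 — scale by n: T² = 4 · 1.8136 = 7.2545.

T² ≈ 7.2545


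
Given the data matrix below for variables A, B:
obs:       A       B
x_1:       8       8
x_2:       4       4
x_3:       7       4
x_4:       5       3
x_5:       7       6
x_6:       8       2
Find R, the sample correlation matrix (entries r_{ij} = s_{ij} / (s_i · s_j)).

Step 1 — column means:
  mean(A) = (8 + 4 + 7 + 5 + 7 + 8) / 6 = 39/6 = 6.5
  mean(B) = (8 + 4 + 4 + 3 + 6 + 2) / 6 = 27/6 = 4.5

Step 2 — sample variances and covariances s[i,j] = (1/(n-1)) · Σ_k (x_{k,i} - mean_i) · (x_{k,j} - mean_j), with n-1 = 5:
  s[A,A] = ((1.5)·(1.5) + (-2.5)·(-2.5) + (0.5)·(0.5) + (-1.5)·(-1.5) + (0.5)·(0.5) + (1.5)·(1.5)) / 5 = 13.5/5 = 2.7
  s[A,B] = ((1.5)·(3.5) + (-2.5)·(-0.5) + (0.5)·(-0.5) + (-1.5)·(-1.5) + (0.5)·(1.5) + (1.5)·(-2.5)) / 5 = 5.5/5 = 1.1
  s[B,B] = ((3.5)·(3.5) + (-0.5)·(-0.5) + (-0.5)·(-0.5) + (-1.5)·(-1.5) + (1.5)·(1.5) + (-2.5)·(-2.5)) / 5 = 23.5/5 = 4.7
  Sample standard deviations s_i = √(s[i,i]):
  s(A) = √(2.7) = 1.6432
  s(B) = √(4.7) = 2.1679

Step 3 — r_{ij} = s_{ij} / (s_i · s_j):
  r[A,A] = 1 (diagonal).
  r[A,B] = 1.1 / (1.6432 · 2.1679) = 1.1 / 3.5623 = 0.3088
  r[B,B] = 1 (diagonal).

R is symmetric with unit diagonal. Assembling:

R = [[1, 0.3088],
 [0.3088, 1]]


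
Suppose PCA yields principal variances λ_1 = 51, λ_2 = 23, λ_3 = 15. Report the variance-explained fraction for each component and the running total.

Step 1 — total variance = trace(Sigma) = Σ λ_i = 51 + 23 + 15 = 89.

Step 2 — fraction explained by component i = λ_i / Σ λ:
  PC1: 51/89 = 0.573
  PC2: 23/89 = 0.2584
  PC3: 15/89 = 0.1685

Step 3 — cumulative fraction after k components = (λ_1 + ... + λ_k) / Σ λ:
  k = 1: 51/89 = 0.573
  k = 2: (51 + 23)/89 = 74/89 = 0.8315
  k = 3: (51 + 23 + 15)/89 = 89/89 = 1

Summary (fraction, with percent):

explained: PC1 0.573 (57.3%), PC2 0.2584 (25.84%), PC3 0.1685 (16.85%);  cumulative: 0.573, 0.8315, 1


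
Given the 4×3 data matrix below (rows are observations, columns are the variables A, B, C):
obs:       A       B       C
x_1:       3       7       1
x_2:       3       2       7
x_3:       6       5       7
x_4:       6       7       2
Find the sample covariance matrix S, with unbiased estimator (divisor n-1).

Step 1 — column means:
  mean(A) = (3 + 3 + 6 + 6) / 4 = 18/4 = 4.5
  mean(B) = (7 + 2 + 5 + 7) / 4 = 21/4 = 5.25
  mean(C) = (1 + 7 + 7 + 2) / 4 = 17/4 = 4.25

Step 2 — sample covariance S[i,j] = (1/(n-1)) · Σ_k (x_{k,i} - mean_i) · (x_{k,j} - mean_j), with n-1 = 3.
  S[A,A] = ((-1.5)·(-1.5) + (-1.5)·(-1.5) + (1.5)·(1.5) + (1.5)·(1.5)) / 3 = 9/3 = 3
  S[A,B] = ((-1.5)·(1.75) + (-1.5)·(-3.25) + (1.5)·(-0.25) + (1.5)·(1.75)) / 3 = 4.5/3 = 1.5
  S[A,C] = ((-1.5)·(-3.25) + (-1.5)·(2.75) + (1.5)·(2.75) + (1.5)·(-2.25)) / 3 = 1.5/3 = 0.5
  S[B,B] = ((1.75)·(1.75) + (-3.25)·(-3.25) + (-0.25)·(-0.25) + (1.75)·(1.75)) / 3 = 16.75/3 = 5.5833
  S[B,C] = ((1.75)·(-3.25) + (-3.25)·(2.75) + (-0.25)·(2.75) + (1.75)·(-2.25)) / 3 = -19.25/3 = -6.4167
  S[C,C] = ((-3.25)·(-3.25) + (2.75)·(2.75) + (2.75)·(2.75) + (-2.25)·(-2.25)) / 3 = 30.75/3 = 10.25

S is symmetric (S[j,i] = S[i,j]). Assembling:

S = [[3, 1.5, 0.5],
 [1.5, 5.5833, -6.4167],
 [0.5, -6.4167, 10.25]]


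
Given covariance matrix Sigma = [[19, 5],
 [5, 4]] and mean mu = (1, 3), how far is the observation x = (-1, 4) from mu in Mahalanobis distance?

Step 1 — centre the observation: (x - mu) = (-2, 1).

Step 2 — invert Sigma. det(Sigma) = 19·4 - (5)² = 51.
  Sigma^{-1} = (1/det) · [[d, -b], [-b, a]] = [[0.0784, -0.098],
 [-0.098, 0.3725]].

Step 3 — form the quadratic (x - mu)^T · Sigma^{-1} · (x - mu):
  Sigma^{-1} · (x - mu) = (-0.2549, 0.5686).
  (x - mu)^T · [Sigma^{-1} · (x - mu)] = (-2)·(-0.2549) + (1)·(0.5686) = 1.0784.

Step 4 — take square root: d = √(1.0784) ≈ 1.0385.

d(x, mu) = √(1.0784) ≈ 1.0385


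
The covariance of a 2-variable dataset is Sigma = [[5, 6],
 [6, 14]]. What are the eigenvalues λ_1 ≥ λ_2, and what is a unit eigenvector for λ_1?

Step 1 — characteristic polynomial of 2×2 Sigma:
  det(Sigma - λI) = λ² - trace · λ + det = 0.
  trace = 5 + 14 = 19, det = 5·14 - (6)² = 34.
Step 2 — discriminant:
  Δ = trace² - 4·det = 361 - 136 = 225.
Step 3 — eigenvalues:
  λ = (trace ± √Δ)/2 = (19 ± 15)/2,
  λ_1 = 17,  λ_2 = 2.

Step 4 — unit eigenvector for λ_1: solve (Sigma - λ_1 I)v = 0. First row:
  (5 - 17)·v_x + (6)·v_y = 0, i.e. (-12)·v_x + (6)·v_y = 0,
  so v ∝ (b, λ_1 - a) = (6, 12) = u.
  ||u|| = √((6)² + (12)²) = √(180) ≈ 13.4164,
  v_1 = u/||u|| ≈ (0.4472, 0.8944) (||v_1|| = 1).

λ_1 = 17,  λ_2 = 2;  v_1 ≈ (0.4472, 0.8944)


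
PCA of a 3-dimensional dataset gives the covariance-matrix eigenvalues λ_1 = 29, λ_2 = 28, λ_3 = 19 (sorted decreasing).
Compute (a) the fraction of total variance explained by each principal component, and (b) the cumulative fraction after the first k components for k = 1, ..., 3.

Step 1 — total variance = trace(Sigma) = Σ λ_i = 29 + 28 + 19 = 76.

Step 2 — fraction explained by component i = λ_i / Σ λ:
  PC1: 29/76 = 0.3816
  PC2: 28/76 = 0.3684
  PC3: 19/76 = 0.25

Step 3 — cumulative fraction after k components = (λ_1 + ... + λ_k) / Σ λ:
  k = 1: 29/76 = 0.3816
  k = 2: (29 + 28)/76 = 57/76 = 0.75
  k = 3: (29 + 28 + 19)/76 = 76/76 = 1

Summary (fraction, with percent):

explained: PC1 0.3816 (38.16%), PC2 0.3684 (36.84%), PC3 0.25 (25%);  cumulative: 0.3816, 0.75, 1


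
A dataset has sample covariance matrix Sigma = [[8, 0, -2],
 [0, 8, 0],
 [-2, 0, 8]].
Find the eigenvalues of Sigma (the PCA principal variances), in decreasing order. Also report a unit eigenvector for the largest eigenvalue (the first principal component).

Step 1 — characteristic polynomial p(λ) = det(λI - Sigma) = λ³ - tr·λ² + c_1·λ - det, where tr = trace, c_1 = sum of the principal 2×2 minors, det = det(Sigma):
  tr = 8 + 8 + 8 = 24,
  c_1 = (8·8 - (0)²) + (8·8 - (-2)²) + (8·8 - (0)²) = 64 + 60 + 64 = 188,
  det = 8·(8·8 - (0)²) - (0)·((0)·8 - (0)·(-2)) + (-2)·((0)·(0) - 8·(-2)) = 8·(64) - (0)·(0) + (-2)·(16) = 480.
  So p(λ) = λ³ - 24λ² + 188λ - 480.
Step 2 — look for an integer root (rational root theorem: any rational root is an integer divisor of 480). Testing λ = 6:
  p(6) = 216 - 864 + 1128 - 480 = 0  ✓
  Dividing out (λ - 6): p(λ) = (λ - 6)(λ² - 18λ + 80).
Step 3 — remaining eigenvalues from the quadratic λ² - 18λ + 80 = 0:
  Δ = 18² - 4·80 = 324 - 320 = 4,  λ = (18 ± √4)/2 = (18 ± 2)/2 = 10 or 8.
  Sorted: λ_1 = 10,  λ_2 = 8,  λ_3 = 6  (check: sum = 24 = tr ✓).

Step 4 — unit eigenvector for λ_1 = 10: v spans the null space of (Sigma - λ_1 I), whose rows are
  r_1 = (-2, 0, -2),  r_2 = (0, -2, 0),  r_3 = (-2, 0, -2).
  v is orthogonal to every row, so take v ∝ r_1 × r_2 = ((0)·(0) - (-2)·(-2), (-2)·(0) - (-2)·(0), (-2)·(-2) - (0)·(0)) = (-4, 0, 4).
  Rescale (divide by 4; multiply by -1 so the first nonzero entry is positive): u = (1, 0, -1).
  ||u|| = √((1)² + (0)² + (-1)²) = √(2) ≈ 1.4142,  v_1 = u/||u|| ≈ (0.7071, 0, -0.7071) (||v_1|| = 1).

λ_1 = 10,  λ_2 = 8,  λ_3 = 6;  v_1 ≈ (0.7071, 0, -0.7071)


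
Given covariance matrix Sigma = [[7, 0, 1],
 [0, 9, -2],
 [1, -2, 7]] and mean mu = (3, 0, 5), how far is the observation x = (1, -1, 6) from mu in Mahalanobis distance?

Step 1 — centre the observation: (x - mu) = (-2, -1, 1).

Step 2 — invert Sigma (cofactor / det for 3×3, or solve directly):
  Sigma^{-1} = [[0.146, -0.005, -0.0223],
 [-0.005, 0.1188, 0.0347],
 [-0.0223, 0.0347, 0.1559]].

Step 3 — form the quadratic (x - mu)^T · Sigma^{-1} · (x - mu):
  Sigma^{-1} · (x - mu) = (-0.3094, -0.0743, 0.1658).
  (x - mu)^T · [Sigma^{-1} · (x - mu)] = (-2)·(-0.3094) + (-1)·(-0.0743) + (1)·(0.1658) = 0.8589.

Step 4 — take square root: d = √(0.8589) ≈ 0.9268.

d(x, mu) = √(0.8589) ≈ 0.9268


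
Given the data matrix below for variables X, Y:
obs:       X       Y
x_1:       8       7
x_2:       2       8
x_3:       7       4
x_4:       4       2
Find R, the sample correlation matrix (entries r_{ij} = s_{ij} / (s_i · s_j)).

Step 1 — column means:
  mean(X) = (8 + 2 + 7 + 4) / 4 = 21/4 = 5.25
  mean(Y) = (7 + 8 + 4 + 2) / 4 = 21/4 = 5.25

Step 2 — sample variances and covariances s[i,j] = (1/(n-1)) · Σ_k (x_{k,i} - mean_i) · (x_{k,j} - mean_j), with n-1 = 3:
  s[X,X] = ((2.75)·(2.75) + (-3.25)·(-3.25) + (1.75)·(1.75) + (-1.25)·(-1.25)) / 3 = 22.75/3 = 7.5833
  s[X,Y] = ((2.75)·(1.75) + (-3.25)·(2.75) + (1.75)·(-1.25) + (-1.25)·(-3.25)) / 3 = -2.25/3 = -0.75
  s[Y,Y] = ((1.75)·(1.75) + (2.75)·(2.75) + (-1.25)·(-1.25) + (-3.25)·(-3.25)) / 3 = 22.75/3 = 7.5833
  Sample standard deviations s_i = √(s[i,i]):
  s(X) = √(7.5833) = 2.7538
  s(Y) = √(7.5833) = 2.7538

Step 3 — r_{ij} = s_{ij} / (s_i · s_j):
  r[X,X] = 1 (diagonal).
  r[X,Y] = -0.75 / (2.7538 · 2.7538) = -0.75 / 7.5833 = -0.0989
  r[Y,Y] = 1 (diagonal).

R is symmetric with unit diagonal. Assembling:

R = [[1, -0.0989],
 [-0.0989, 1]]


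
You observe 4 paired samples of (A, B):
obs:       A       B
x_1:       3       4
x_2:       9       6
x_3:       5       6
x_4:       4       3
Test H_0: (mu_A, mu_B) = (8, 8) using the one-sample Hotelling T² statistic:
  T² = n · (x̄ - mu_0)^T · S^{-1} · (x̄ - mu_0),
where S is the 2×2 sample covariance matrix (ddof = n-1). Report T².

Step 1 — sample mean vector:
  mean(A) = (3 + 9 + 5 + 4) / 4 = 21/4 = 5.25
  mean(B) = (4 + 6 + 6 + 3) / 4 = 19/4 = 4.75
  x̄ = (5.25, 4.75),  deviation x̄ - mu_0 = (5.25, 4.75) - (8, 8) = (-2.75, -3.25).

Step 2 — sample covariance matrix, S[i,j] = (1/(n-1)) · Σ_k (x_{k,i} - mean_i) · (x_{k,j} - mean_j), divisor n-1 = 3:
  S[A,A] = ((-2.25)·(-2.25) + (3.75)·(3.75) + (-0.25)·(-0.25) + (-1.25)·(-1.25)) / 3 = 20.75/3 = 6.9167
  S[A,B] = ((-2.25)·(-0.75) + (3.75)·(1.25) + (-0.25)·(1.25) + (-1.25)·(-1.75)) / 3 = 8.25/3 = 2.75
  S[B,B] = ((-0.75)·(-0.75) + (1.25)·(1.25) + (1.25)·(1.25) + (-1.75)·(-1.75)) / 3 = 6.75/3 = 2.25
  S = [[6.9167, 2.75],
 [2.75, 2.25]].

Step 3 — invert S. det(S) = 6.9167·2.25 - (2.75)² = 8.
  S^{-1} = (1/det) · [[d, -b], [-b, a]] = [[0.2813, -0.3438],
 [-0.3438, 0.8646]].

Step 4 — quadratic form (x̄ - mu_0)^T · S^{-1} · (x̄ - mu_0):
  S^{-1} · (x̄ - mu_0) = (0.3438, -1.8646),
  (x̄ - mu_0)^T · [...] = (-2.75)·(0.3438) + (-3.25)·(-1.8646) = 5.1146.

Step 5 — scale by n: T² = 4 · 5.1146 = 20.4583.

T² ≈ 20.4583


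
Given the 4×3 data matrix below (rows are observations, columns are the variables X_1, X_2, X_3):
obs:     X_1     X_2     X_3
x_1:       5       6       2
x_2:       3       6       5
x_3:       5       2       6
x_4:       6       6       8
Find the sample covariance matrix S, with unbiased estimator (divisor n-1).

Step 1 — column means:
  mean(X_1) = (5 + 3 + 5 + 6) / 4 = 19/4 = 4.75
  mean(X_2) = (6 + 6 + 2 + 6) / 4 = 20/4 = 5
  mean(X_3) = (2 + 5 + 6 + 8) / 4 = 21/4 = 5.25

Step 2 — sample covariance S[i,j] = (1/(n-1)) · Σ_k (x_{k,i} - mean_i) · (x_{k,j} - mean_j), with n-1 = 3.
  S[X_1,X_1] = ((0.25)·(0.25) + (-1.75)·(-1.75) + (0.25)·(0.25) + (1.25)·(1.25)) / 3 = 4.75/3 = 1.5833
  S[X_1,X_2] = ((0.25)·(1) + (-1.75)·(1) + (0.25)·(-3) + (1.25)·(1)) / 3 = -1/3 = -0.3333
  S[X_1,X_3] = ((0.25)·(-3.25) + (-1.75)·(-0.25) + (0.25)·(0.75) + (1.25)·(2.75)) / 3 = 3.25/3 = 1.0833
  S[X_2,X_2] = ((1)·(1) + (1)·(1) + (-3)·(-3) + (1)·(1)) / 3 = 12/3 = 4
  S[X_2,X_3] = ((1)·(-3.25) + (1)·(-0.25) + (-3)·(0.75) + (1)·(2.75)) / 3 = -3/3 = -1
  S[X_3,X_3] = ((-3.25)·(-3.25) + (-0.25)·(-0.25) + (0.75)·(0.75) + (2.75)·(2.75)) / 3 = 18.75/3 = 6.25

S is symmetric (S[j,i] = S[i,j]). Assembling:

S = [[1.5833, -0.3333, 1.0833],
 [-0.3333, 4, -1],
 [1.0833, -1, 6.25]]


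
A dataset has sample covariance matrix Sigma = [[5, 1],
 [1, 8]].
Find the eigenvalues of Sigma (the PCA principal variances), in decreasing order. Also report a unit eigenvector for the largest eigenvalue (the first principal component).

Step 1 — characteristic polynomial of 2×2 Sigma:
  det(Sigma - λI) = λ² - trace · λ + det = 0.
  trace = 5 + 8 = 13, det = 5·8 - (1)² = 39.
Step 2 — discriminant:
  Δ = trace² - 4·det = 169 - 156 = 13.
Step 3 — eigenvalues:
  λ = (trace ± √Δ)/2 = (13 ± 3.6056)/2,
  λ_1 = 8.3028,  λ_2 = 4.6972.

Step 4 — unit eigenvector for λ_1: solve (Sigma - λ_1 I)v = 0. First row:
  (5 - 8.3028)·v_x + (1)·v_y = 0, i.e. (-3.3028)·v_x + (1)·v_y = 0,
  so v ∝ (b, λ_1 - a) = (1, 3.3028) = u.
  ||u|| = √((1)² + (3.3028)²) = √(11.9083) ≈ 3.4508,
  v_1 = u/||u|| ≈ (0.2898, 0.9571) (||v_1|| = 1).

λ_1 = 8.3028,  λ_2 = 4.6972;  v_1 ≈ (0.2898, 0.9571)


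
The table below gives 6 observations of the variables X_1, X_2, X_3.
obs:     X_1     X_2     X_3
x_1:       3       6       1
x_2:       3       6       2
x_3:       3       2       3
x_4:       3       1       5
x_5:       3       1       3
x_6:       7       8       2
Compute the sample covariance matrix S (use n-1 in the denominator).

Step 1 — column means:
  mean(X_1) = (3 + 3 + 3 + 3 + 3 + 7) / 6 = 22/6 = 3.6667
  mean(X_2) = (6 + 6 + 2 + 1 + 1 + 8) / 6 = 24/6 = 4
  mean(X_3) = (1 + 2 + 3 + 5 + 3 + 2) / 6 = 16/6 = 2.6667

Step 2 — sample covariance S[i,j] = (1/(n-1)) · Σ_k (x_{k,i} - mean_i) · (x_{k,j} - mean_j), with n-1 = 5.
  S[X_1,X_1] = ((-0.6667)·(-0.6667) + (-0.6667)·(-0.6667) + (-0.6667)·(-0.6667) + (-0.6667)·(-0.6667) + (-0.6667)·(-0.6667) + (3.3333)·(3.3333)) / 5 = 13.3333/5 = 2.6667
  S[X_1,X_2] = ((-0.6667)·(2) + (-0.6667)·(2) + (-0.6667)·(-2) + (-0.6667)·(-3) + (-0.6667)·(-3) + (3.3333)·(4)) / 5 = 16/5 = 3.2
  S[X_1,X_3] = ((-0.6667)·(-1.6667) + (-0.6667)·(-0.6667) + (-0.6667)·(0.3333) + (-0.6667)·(2.3333) + (-0.6667)·(0.3333) + (3.3333)·(-0.6667)) / 5 = -2.6667/5 = -0.5333
  S[X_2,X_2] = ((2)·(2) + (2)·(2) + (-2)·(-2) + (-3)·(-3) + (-3)·(-3) + (4)·(4)) / 5 = 46/5 = 9.2
  S[X_2,X_3] = ((2)·(-1.6667) + (2)·(-0.6667) + (-2)·(0.3333) + (-3)·(2.3333) + (-3)·(0.3333) + (4)·(-0.6667)) / 5 = -16/5 = -3.2
  S[X_3,X_3] = ((-1.6667)·(-1.6667) + (-0.6667)·(-0.6667) + (0.3333)·(0.3333) + (2.3333)·(2.3333) + (0.3333)·(0.3333) + (-0.6667)·(-0.6667)) / 5 = 9.3333/5 = 1.8667

S is symmetric (S[j,i] = S[i,j]). Assembling:

S = [[2.6667, 3.2, -0.5333],
 [3.2, 9.2, -3.2],
 [-0.5333, -3.2, 1.8667]]


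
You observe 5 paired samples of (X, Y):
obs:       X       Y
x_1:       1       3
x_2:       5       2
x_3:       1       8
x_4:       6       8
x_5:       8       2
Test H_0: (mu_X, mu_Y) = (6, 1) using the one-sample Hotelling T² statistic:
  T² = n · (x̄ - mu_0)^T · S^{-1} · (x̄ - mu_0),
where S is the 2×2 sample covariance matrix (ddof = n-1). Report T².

Step 1 — sample mean vector:
  mean(X) = (1 + 5 + 1 + 6 + 8) / 5 = 21/5 = 4.2
  mean(Y) = (3 + 2 + 8 + 8 + 2) / 5 = 23/5 = 4.6
  x̄ = (4.2, 4.6),  deviation x̄ - mu_0 = (4.2, 4.6) - (6, 1) = (-1.8, 3.6).

Step 2 — sample covariance matrix, S[i,j] = (1/(n-1)) · Σ_k (x_{k,i} - mean_i) · (x_{k,j} - mean_j), divisor n-1 = 4:
  S[X,X] = ((-3.2)·(-3.2) + (0.8)·(0.8) + (-3.2)·(-3.2) + (1.8)·(1.8) + (3.8)·(3.8)) / 4 = 38.8/4 = 9.7
  S[X,Y] = ((-3.2)·(-1.6) + (0.8)·(-2.6) + (-3.2)·(3.4) + (1.8)·(3.4) + (3.8)·(-2.6)) / 4 = -11.6/4 = -2.9
  S[Y,Y] = ((-1.6)·(-1.6) + (-2.6)·(-2.6) + (3.4)·(3.4) + (3.4)·(3.4) + (-2.6)·(-2.6)) / 4 = 39.2/4 = 9.8
  S = [[9.7, -2.9],
 [-2.9, 9.8]].

Step 3 — invert S. det(S) = 9.7·9.8 - (-2.9)² = 86.65.
  S^{-1} = (1/det) · [[d, -b], [-b, a]] = [[0.1131, 0.0335],
 [0.0335, 0.1119]].

Step 4 — quadratic form (x̄ - mu_0)^T · S^{-1} · (x̄ - mu_0):
  S^{-1} · (x̄ - mu_0) = (-0.0831, 0.3428),
  (x̄ - mu_0)^T · [...] = (-1.8)·(-0.0831) + (3.6)·(0.3428) = 1.3835.

Step 5 — scale by n: T² = 5 · 1.3835 = 6.9175.

T² ≈ 6.9175


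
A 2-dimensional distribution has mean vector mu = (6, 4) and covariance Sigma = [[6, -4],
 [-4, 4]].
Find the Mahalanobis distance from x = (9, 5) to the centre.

Step 1 — centre the observation: (x - mu) = (3, 1).

Step 2 — invert Sigma. det(Sigma) = 6·4 - (-4)² = 8.
  Sigma^{-1} = (1/det) · [[d, -b], [-b, a]] = [[0.5, 0.5],
 [0.5, 0.75]].

Step 3 — form the quadratic (x - mu)^T · Sigma^{-1} · (x - mu):
  Sigma^{-1} · (x - mu) = (2, 2.25).
  (x - mu)^T · [Sigma^{-1} · (x - mu)] = (3)·(2) + (1)·(2.25) = 8.25.

Step 4 — take square root: d = √(8.25) ≈ 2.8723.

d(x, mu) = √(8.25) ≈ 2.8723


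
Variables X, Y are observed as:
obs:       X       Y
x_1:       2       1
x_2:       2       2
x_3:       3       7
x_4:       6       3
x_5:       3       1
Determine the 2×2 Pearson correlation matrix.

Step 1 — column means:
  mean(X) = (2 + 2 + 3 + 6 + 3) / 5 = 16/5 = 3.2
  mean(Y) = (1 + 2 + 7 + 3 + 1) / 5 = 14/5 = 2.8

Step 2 — sample variances and covariances s[i,j] = (1/(n-1)) · Σ_k (x_{k,i} - mean_i) · (x_{k,j} - mean_j), with n-1 = 4:
  s[X,X] = ((-1.2)·(-1.2) + (-1.2)·(-1.2) + (-0.2)·(-0.2) + (2.8)·(2.8) + (-0.2)·(-0.2)) / 4 = 10.8/4 = 2.7
  s[X,Y] = ((-1.2)·(-1.8) + (-1.2)·(-0.8) + (-0.2)·(4.2) + (2.8)·(0.2) + (-0.2)·(-1.8)) / 4 = 3.2/4 = 0.8
  s[Y,Y] = ((-1.8)·(-1.8) + (-0.8)·(-0.8) + (4.2)·(4.2) + (0.2)·(0.2) + (-1.8)·(-1.8)) / 4 = 24.8/4 = 6.2
  Sample standard deviations s_i = √(s[i,i]):
  s(X) = √(2.7) = 1.6432
  s(Y) = √(6.2) = 2.49

Step 3 — r_{ij} = s_{ij} / (s_i · s_j):
  r[X,X] = 1 (diagonal).
  r[X,Y] = 0.8 / (1.6432 · 2.49) = 0.8 / 4.0915 = 0.1955
  r[Y,Y] = 1 (diagonal).

R is symmetric with unit diagonal. Assembling:

R = [[1, 0.1955],
 [0.1955, 1]]


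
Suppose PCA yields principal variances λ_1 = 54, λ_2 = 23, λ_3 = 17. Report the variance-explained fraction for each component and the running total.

Step 1 — total variance = trace(Sigma) = Σ λ_i = 54 + 23 + 17 = 94.

Step 2 — fraction explained by component i = λ_i / Σ λ:
  PC1: 54/94 = 0.5745
  PC2: 23/94 = 0.2447
  PC3: 17/94 = 0.1809

Step 3 — cumulative fraction after k components = (λ_1 + ... + λ_k) / Σ λ:
  k = 1: 54/94 = 0.5745
  k = 2: (54 + 23)/94 = 77/94 = 0.8191
  k = 3: (54 + 23 + 17)/94 = 94/94 = 1

Summary (fraction, with percent):

explained: PC1 0.5745 (57.45%), PC2 0.2447 (24.47%), PC3 0.1809 (18.09%);  cumulative: 0.5745, 0.8191, 1


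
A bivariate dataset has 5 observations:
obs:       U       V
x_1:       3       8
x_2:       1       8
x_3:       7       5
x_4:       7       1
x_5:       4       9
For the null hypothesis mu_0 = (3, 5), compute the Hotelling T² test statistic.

Step 1 — sample mean vector:
  mean(U) = (3 + 1 + 7 + 7 + 4) / 5 = 22/5 = 4.4
  mean(V) = (8 + 8 + 5 + 1 + 9) / 5 = 31/5 = 6.2
  x̄ = (4.4, 6.2),  deviation x̄ - mu_0 = (4.4, 6.2) - (3, 5) = (1.4, 1.2).

Step 2 — sample covariance matrix, S[i,j] = (1/(n-1)) · Σ_k (x_{k,i} - mean_i) · (x_{k,j} - mean_j), divisor n-1 = 4:
  S[U,U] = ((-1.4)·(-1.4) + (-3.4)·(-3.4) + (2.6)·(2.6) + (2.6)·(2.6) + (-0.4)·(-0.4)) / 4 = 27.2/4 = 6.8
  S[U,V] = ((-1.4)·(1.8) + (-3.4)·(1.8) + (2.6)·(-1.2) + (2.6)·(-5.2) + (-0.4)·(2.8)) / 4 = -26.4/4 = -6.6
  S[V,V] = ((1.8)·(1.8) + (1.8)·(1.8) + (-1.2)·(-1.2) + (-5.2)·(-5.2) + (2.8)·(2.8)) / 4 = 42.8/4 = 10.7
  S = [[6.8, -6.6],
 [-6.6, 10.7]].

Step 3 — invert S. det(S) = 6.8·10.7 - (-6.6)² = 29.2.
  S^{-1} = (1/det) · [[d, -b], [-b, a]] = [[0.3664, 0.226],
 [0.226, 0.2329]].

Step 4 — quadratic form (x̄ - mu_0)^T · S^{-1} · (x̄ - mu_0):
  S^{-1} · (x̄ - mu_0) = (0.7842, 0.5959),
  (x̄ - mu_0)^T · [...] = (1.4)·(0.7842) + (1.2)·(0.5959) = 1.813.

Step 5 — scale by n: T² = 5 · 1.813 = 9.0651.

T² ≈ 9.0651


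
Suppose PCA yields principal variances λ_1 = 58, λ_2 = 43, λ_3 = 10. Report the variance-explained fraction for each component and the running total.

Step 1 — total variance = trace(Sigma) = Σ λ_i = 58 + 43 + 10 = 111.

Step 2 — fraction explained by component i = λ_i / Σ λ:
  PC1: 58/111 = 0.5225
  PC2: 43/111 = 0.3874
  PC3: 10/111 = 0.0901

Step 3 — cumulative fraction after k components = (λ_1 + ... + λ_k) / Σ λ:
  k = 1: 58/111 = 0.5225
  k = 2: (58 + 43)/111 = 101/111 = 0.9099
  k = 3: (58 + 43 + 10)/111 = 111/111 = 1

Summary (fraction, with percent):

explained: PC1 0.5225 (52.25%), PC2 0.3874 (38.74%), PC3 0.0901 (9.01%);  cumulative: 0.5225, 0.9099, 1


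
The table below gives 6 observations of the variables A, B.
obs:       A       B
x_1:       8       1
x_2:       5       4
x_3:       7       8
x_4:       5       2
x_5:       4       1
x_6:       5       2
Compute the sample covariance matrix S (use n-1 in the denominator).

Step 1 — column means:
  mean(A) = (8 + 5 + 7 + 5 + 4 + 5) / 6 = 34/6 = 5.6667
  mean(B) = (1 + 4 + 8 + 2 + 1 + 2) / 6 = 18/6 = 3

Step 2 — sample covariance S[i,j] = (1/(n-1)) · Σ_k (x_{k,i} - mean_i) · (x_{k,j} - mean_j), with n-1 = 5.
  S[A,A] = ((2.3333)·(2.3333) + (-0.6667)·(-0.6667) + (1.3333)·(1.3333) + (-0.6667)·(-0.6667) + (-1.6667)·(-1.6667) + (-0.6667)·(-0.6667)) / 5 = 11.3333/5 = 2.2667
  S[A,B] = ((2.3333)·(-2) + (-0.6667)·(1) + (1.3333)·(5) + (-0.6667)·(-1) + (-1.6667)·(-2) + (-0.6667)·(-1)) / 5 = 6/5 = 1.2
  S[B,B] = ((-2)·(-2) + (1)·(1) + (5)·(5) + (-1)·(-1) + (-2)·(-2) + (-1)·(-1)) / 5 = 36/5 = 7.2

S is symmetric (S[j,i] = S[i,j]). Assembling:

S = [[2.2667, 1.2],
 [1.2, 7.2]]


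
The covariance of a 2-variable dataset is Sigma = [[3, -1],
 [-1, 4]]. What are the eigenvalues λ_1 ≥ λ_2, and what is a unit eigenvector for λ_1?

Step 1 — characteristic polynomial of 2×2 Sigma:
  det(Sigma - λI) = λ² - trace · λ + det = 0.
  trace = 3 + 4 = 7, det = 3·4 - (-1)² = 11.
Step 2 — discriminant:
  Δ = trace² - 4·det = 49 - 44 = 5.
Step 3 — eigenvalues:
  λ = (trace ± √Δ)/2 = (7 ± 2.2361)/2,
  λ_1 = 4.618,  λ_2 = 2.382.

Step 4 — unit eigenvector for λ_1: solve (Sigma - λ_1 I)v = 0. First row:
  (3 - 4.618)·v_x + (-1)·v_y = 0, i.e. (-1.618)·v_x + (-1)·v_y = 0,
  so v ∝ (b, λ_1 - a) = (-1, 1.618); multiply by -1 so the first entry is positive: u = (1, -1.618).
  ||u|| = √((1)² + (-1.618)²) = √(3.618) ≈ 1.9021,
  v_1 = u/||u|| ≈ (0.5257, -0.8507) (||v_1|| = 1).

λ_1 = 4.618,  λ_2 = 2.382;  v_1 ≈ (0.5257, -0.8507)


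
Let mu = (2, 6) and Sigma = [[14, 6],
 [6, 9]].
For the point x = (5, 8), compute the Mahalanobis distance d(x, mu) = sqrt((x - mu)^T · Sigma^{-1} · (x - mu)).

Step 1 — centre the observation: (x - mu) = (3, 2).

Step 2 — invert Sigma. det(Sigma) = 14·9 - (6)² = 90.
  Sigma^{-1} = (1/det) · [[d, -b], [-b, a]] = [[0.1, -0.0667],
 [-0.0667, 0.1556]].

Step 3 — form the quadratic (x - mu)^T · Sigma^{-1} · (x - mu):
  Sigma^{-1} · (x - mu) = (0.1667, 0.1111).
  (x - mu)^T · [Sigma^{-1} · (x - mu)] = (3)·(0.1667) + (2)·(0.1111) = 0.7222.

Step 4 — take square root: d = √(0.7222) ≈ 0.8498.

d(x, mu) = √(0.7222) ≈ 0.8498


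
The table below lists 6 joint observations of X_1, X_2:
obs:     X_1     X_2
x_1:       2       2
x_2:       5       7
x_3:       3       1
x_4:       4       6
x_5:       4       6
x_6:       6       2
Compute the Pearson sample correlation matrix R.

Step 1 — column means:
  mean(X_1) = (2 + 5 + 3 + 4 + 4 + 6) / 6 = 24/6 = 4
  mean(X_2) = (2 + 7 + 1 + 6 + 6 + 2) / 6 = 24/6 = 4

Step 2 — sample variances and covariances s[i,j] = (1/(n-1)) · Σ_k (x_{k,i} - mean_i) · (x_{k,j} - mean_j), with n-1 = 5:
  s[X_1,X_1] = ((-2)·(-2) + (1)·(1) + (-1)·(-1) + (0)·(0) + (0)·(0) + (2)·(2)) / 5 = 10/5 = 2
  s[X_1,X_2] = ((-2)·(-2) + (1)·(3) + (-1)·(-3) + (0)·(2) + (0)·(2) + (2)·(-2)) / 5 = 6/5 = 1.2
  s[X_2,X_2] = ((-2)·(-2) + (3)·(3) + (-3)·(-3) + (2)·(2) + (2)·(2) + (-2)·(-2)) / 5 = 34/5 = 6.8
  Sample standard deviations s_i = √(s[i,i]):
  s(X_1) = √(2) = 1.4142
  s(X_2) = √(6.8) = 2.6077

Step 3 — r_{ij} = s_{ij} / (s_i · s_j):
  r[X_1,X_1] = 1 (diagonal).
  r[X_1,X_2] = 1.2 / (1.4142 · 2.6077) = 1.2 / 3.6878 = 0.3254
  r[X_2,X_2] = 1 (diagonal).

R is symmetric with unit diagonal. Assembling:

R = [[1, 0.3254],
 [0.3254, 1]]


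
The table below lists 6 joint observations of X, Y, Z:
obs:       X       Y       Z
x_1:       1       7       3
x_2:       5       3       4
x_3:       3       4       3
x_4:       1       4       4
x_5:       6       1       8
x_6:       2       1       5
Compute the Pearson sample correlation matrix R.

Step 1 — column means:
  mean(X) = (1 + 5 + 3 + 1 + 6 + 2) / 6 = 18/6 = 3
  mean(Y) = (7 + 3 + 4 + 4 + 1 + 1) / 6 = 20/6 = 3.3333
  mean(Z) = (3 + 4 + 3 + 4 + 8 + 5) / 6 = 27/6 = 4.5

Step 2 — sample variances and covariances s[i,j] = (1/(n-1)) · Σ_k (x_{k,i} - mean_i) · (x_{k,j} - mean_j), with n-1 = 5:
  s[X,X] = ((-2)·(-2) + (2)·(2) + (0)·(0) + (-2)·(-2) + (3)·(3) + (-1)·(-1)) / 5 = 22/5 = 4.4
  s[X,Y] = ((-2)·(3.6667) + (2)·(-0.3333) + (0)·(0.6667) + (-2)·(0.6667) + (3)·(-2.3333) + (-1)·(-2.3333)) / 5 = -14/5 = -2.8
  s[X,Z] = ((-2)·(-1.5) + (2)·(-0.5) + (0)·(-1.5) + (-2)·(-0.5) + (3)·(3.5) + (-1)·(0.5)) / 5 = 13/5 = 2.6
  s[Y,Y] = ((3.6667)·(3.6667) + (-0.3333)·(-0.3333) + (0.6667)·(0.6667) + (0.6667)·(0.6667) + (-2.3333)·(-2.3333) + (-2.3333)·(-2.3333)) / 5 = 25.3333/5 = 5.0667
  s[Y,Z] = ((3.6667)·(-1.5) + (-0.3333)·(-0.5) + (0.6667)·(-1.5) + (0.6667)·(-0.5) + (-2.3333)·(3.5) + (-2.3333)·(0.5)) / 5 = -16/5 = -3.2
  s[Z,Z] = ((-1.5)·(-1.5) + (-0.5)·(-0.5) + (-1.5)·(-1.5) + (-0.5)·(-0.5) + (3.5)·(3.5) + (0.5)·(0.5)) / 5 = 17.5/5 = 3.5
  Sample standard deviations s_i = √(s[i,i]):
  s(X) = √(4.4) = 2.0976
  s(Y) = √(5.0667) = 2.2509
  s(Z) = √(3.5) = 1.8708

Step 3 — r_{ij} = s_{ij} / (s_i · s_j):
  r[X,X] = 1 (diagonal).
  r[X,Y] = -2.8 / (2.0976 · 2.2509) = -2.8 / 4.7216 = -0.593
  r[X,Z] = 2.6 / (2.0976 · 1.8708) = 2.6 / 3.9243 = 0.6625
  r[Y,Y] = 1 (diagonal).
  r[Y,Z] = -3.2 / (2.2509 · 1.8708) = -3.2 / 4.2111 = -0.7599
  r[Z,Z] = 1 (diagonal).

R is symmetric with unit diagonal. Assembling:

R = [[1, -0.593, 0.6625],
 [-0.593, 1, -0.7599],
 [0.6625, -0.7599, 1]]


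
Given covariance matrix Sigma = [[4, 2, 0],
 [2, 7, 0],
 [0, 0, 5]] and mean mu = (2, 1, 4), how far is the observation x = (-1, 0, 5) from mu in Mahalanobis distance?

Step 1 — centre the observation: (x - mu) = (-3, -1, 1).

Step 2 — invert Sigma (cofactor / det for 3×3, or solve directly):
  Sigma^{-1} = [[0.2917, -0.0833, 0],
 [-0.0833, 0.1667, 0],
 [0, 0, 0.2]].

Step 3 — form the quadratic (x - mu)^T · Sigma^{-1} · (x - mu):
  Sigma^{-1} · (x - mu) = (-0.7917, 0.0833, 0.2).
  (x - mu)^T · [Sigma^{-1} · (x - mu)] = (-3)·(-0.7917) + (-1)·(0.0833) + (1)·(0.2) = 2.4917.

Step 4 — take square root: d = √(2.4917) ≈ 1.5785.

d(x, mu) = √(2.4917) ≈ 1.5785


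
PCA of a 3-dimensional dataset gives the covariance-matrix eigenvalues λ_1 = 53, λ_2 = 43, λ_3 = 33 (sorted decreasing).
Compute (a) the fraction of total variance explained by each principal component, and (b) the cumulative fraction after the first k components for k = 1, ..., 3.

Step 1 — total variance = trace(Sigma) = Σ λ_i = 53 + 43 + 33 = 129.

Step 2 — fraction explained by component i = λ_i / Σ λ:
  PC1: 53/129 = 0.4109
  PC2: 43/129 = 0.3333
  PC3: 33/129 = 0.2558

Step 3 — cumulative fraction after k components = (λ_1 + ... + λ_k) / Σ λ:
  k = 1: 53/129 = 0.4109
  k = 2: (53 + 43)/129 = 96/129 = 0.7442
  k = 3: (53 + 43 + 33)/129 = 129/129 = 1

Summary (fraction, with percent):

explained: PC1 0.4109 (41.09%), PC2 0.3333 (33.33%), PC3 0.2558 (25.58%);  cumulative: 0.4109, 0.7442, 1


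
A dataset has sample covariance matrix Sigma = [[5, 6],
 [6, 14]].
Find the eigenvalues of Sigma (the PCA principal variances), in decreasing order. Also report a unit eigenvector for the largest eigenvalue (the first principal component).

Step 1 — characteristic polynomial of 2×2 Sigma:
  det(Sigma - λI) = λ² - trace · λ + det = 0.
  trace = 5 + 14 = 19, det = 5·14 - (6)² = 34.
Step 2 — discriminant:
  Δ = trace² - 4·det = 361 - 136 = 225.
Step 3 — eigenvalues:
  λ = (trace ± √Δ)/2 = (19 ± 15)/2,
  λ_1 = 17,  λ_2 = 2.

Step 4 — unit eigenvector for λ_1: solve (Sigma - λ_1 I)v = 0. First row:
  (5 - 17)·v_x + (6)·v_y = 0, i.e. (-12)·v_x + (6)·v_y = 0,
  so v ∝ (b, λ_1 - a) = (6, 12) = u.
  ||u|| = √((6)² + (12)²) = √(180) ≈ 13.4164,
  v_1 = u/||u|| ≈ (0.4472, 0.8944) (||v_1|| = 1).

λ_1 = 17,  λ_2 = 2;  v_1 ≈ (0.4472, 0.8944)


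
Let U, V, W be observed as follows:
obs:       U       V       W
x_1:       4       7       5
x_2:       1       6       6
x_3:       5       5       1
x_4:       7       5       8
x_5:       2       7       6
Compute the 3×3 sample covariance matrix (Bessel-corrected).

Step 1 — column means:
  mean(U) = (4 + 1 + 5 + 7 + 2) / 5 = 19/5 = 3.8
  mean(V) = (7 + 6 + 5 + 5 + 7) / 5 = 30/5 = 6
  mean(W) = (5 + 6 + 1 + 8 + 6) / 5 = 26/5 = 5.2

Step 2 — sample covariance S[i,j] = (1/(n-1)) · Σ_k (x_{k,i} - mean_i) · (x_{k,j} - mean_j), with n-1 = 4.
  S[U,U] = ((0.2)·(0.2) + (-2.8)·(-2.8) + (1.2)·(1.2) + (3.2)·(3.2) + (-1.8)·(-1.8)) / 4 = 22.8/4 = 5.7
  S[U,V] = ((0.2)·(1) + (-2.8)·(0) + (1.2)·(-1) + (3.2)·(-1) + (-1.8)·(1)) / 4 = -6/4 = -1.5
  S[U,W] = ((0.2)·(-0.2) + (-2.8)·(0.8) + (1.2)·(-4.2) + (3.2)·(2.8) + (-1.8)·(0.8)) / 4 = 0.2/4 = 0.05
  S[V,V] = ((1)·(1) + (0)·(0) + (-1)·(-1) + (-1)·(-1) + (1)·(1)) / 4 = 4/4 = 1
  S[V,W] = ((1)·(-0.2) + (0)·(0.8) + (-1)·(-4.2) + (-1)·(2.8) + (1)·(0.8)) / 4 = 2/4 = 0.5
  S[W,W] = ((-0.2)·(-0.2) + (0.8)·(0.8) + (-4.2)·(-4.2) + (2.8)·(2.8) + (0.8)·(0.8)) / 4 = 26.8/4 = 6.7

S is symmetric (S[j,i] = S[i,j]). Assembling:

S = [[5.7, -1.5, 0.05],
 [-1.5, 1, 0.5],
 [0.05, 0.5, 6.7]]


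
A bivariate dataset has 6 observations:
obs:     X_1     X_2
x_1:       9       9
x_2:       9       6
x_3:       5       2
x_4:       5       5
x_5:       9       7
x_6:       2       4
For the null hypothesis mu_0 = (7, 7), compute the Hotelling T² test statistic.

Step 1 — sample mean vector:
  mean(X_1) = (9 + 9 + 5 + 5 + 9 + 2) / 6 = 39/6 = 6.5
  mean(X_2) = (9 + 6 + 2 + 5 + 7 + 4) / 6 = 33/6 = 5.5
  x̄ = (6.5, 5.5),  deviation x̄ - mu_0 = (6.5, 5.5) - (7, 7) = (-0.5, -1.5).

Step 2 — sample covariance matrix, S[i,j] = (1/(n-1)) · Σ_k (x_{k,i} - mean_i) · (x_{k,j} - mean_j), divisor n-1 = 5:
  S[X_1,X_1] = ((2.5)·(2.5) + (2.5)·(2.5) + (-1.5)·(-1.5) + (-1.5)·(-1.5) + (2.5)·(2.5) + (-4.5)·(-4.5)) / 5 = 43.5/5 = 8.7
  S[X_1,X_2] = ((2.5)·(3.5) + (2.5)·(0.5) + (-1.5)·(-3.5) + (-1.5)·(-0.5) + (2.5)·(1.5) + (-4.5)·(-1.5)) / 5 = 26.5/5 = 5.3
  S[X_2,X_2] = ((3.5)·(3.5) + (0.5)·(0.5) + (-3.5)·(-3.5) + (-0.5)·(-0.5) + (1.5)·(1.5) + (-1.5)·(-1.5)) / 5 = 29.5/5 = 5.9
  S = [[8.7, 5.3],
 [5.3, 5.9]].

Step 3 — invert S. det(S) = 8.7·5.9 - (5.3)² = 23.24.
  S^{-1} = (1/det) · [[d, -b], [-b, a]] = [[0.2539, -0.2281],
 [-0.2281, 0.3744]].

Step 4 — quadratic form (x̄ - mu_0)^T · S^{-1} · (x̄ - mu_0):
  S^{-1} · (x̄ - mu_0) = (0.2151, -0.4475),
  (x̄ - mu_0)^T · [...] = (-0.5)·(0.2151) + (-1.5)·(-0.4475) = 0.5637.

Step 5 — scale by n: T² = 6 · 0.5637 = 3.3821.

T² ≈ 3.3821


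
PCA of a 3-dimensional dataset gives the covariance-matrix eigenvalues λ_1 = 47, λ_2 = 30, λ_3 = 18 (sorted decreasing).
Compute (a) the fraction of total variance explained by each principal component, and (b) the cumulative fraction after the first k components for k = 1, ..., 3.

Step 1 — total variance = trace(Sigma) = Σ λ_i = 47 + 30 + 18 = 95.

Step 2 — fraction explained by component i = λ_i / Σ λ:
  PC1: 47/95 = 0.4947
  PC2: 30/95 = 0.3158
  PC3: 18/95 = 0.1895

Step 3 — cumulative fraction after k components = (λ_1 + ... + λ_k) / Σ λ:
  k = 1: 47/95 = 0.4947
  k = 2: (47 + 30)/95 = 77/95 = 0.8105
  k = 3: (47 + 30 + 18)/95 = 95/95 = 1

Summary (fraction, with percent):

explained: PC1 0.4947 (49.47%), PC2 0.3158 (31.58%), PC3 0.1895 (18.95%);  cumulative: 0.4947, 0.8105, 1


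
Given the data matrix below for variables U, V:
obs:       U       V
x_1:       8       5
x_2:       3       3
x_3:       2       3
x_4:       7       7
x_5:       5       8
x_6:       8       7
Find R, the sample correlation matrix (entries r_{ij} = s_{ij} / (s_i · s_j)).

Step 1 — column means:
  mean(U) = (8 + 3 + 2 + 7 + 5 + 8) / 6 = 33/6 = 5.5
  mean(V) = (5 + 3 + 3 + 7 + 8 + 7) / 6 = 33/6 = 5.5

Step 2 — sample variances and covariances s[i,j] = (1/(n-1)) · Σ_k (x_{k,i} - mean_i) · (x_{k,j} - mean_j), with n-1 = 5:
  s[U,U] = ((2.5)·(2.5) + (-2.5)·(-2.5) + (-3.5)·(-3.5) + (1.5)·(1.5) + (-0.5)·(-0.5) + (2.5)·(2.5)) / 5 = 33.5/5 = 6.7
  s[U,V] = ((2.5)·(-0.5) + (-2.5)·(-2.5) + (-3.5)·(-2.5) + (1.5)·(1.5) + (-0.5)·(2.5) + (2.5)·(1.5)) / 5 = 18.5/5 = 3.7
  s[V,V] = ((-0.5)·(-0.5) + (-2.5)·(-2.5) + (-2.5)·(-2.5) + (1.5)·(1.5) + (2.5)·(2.5) + (1.5)·(1.5)) / 5 = 23.5/5 = 4.7
  Sample standard deviations s_i = √(s[i,i]):
  s(U) = √(6.7) = 2.5884
  s(V) = √(4.7) = 2.1679

Step 3 — r_{ij} = s_{ij} / (s_i · s_j):
  r[U,U] = 1 (diagonal).
  r[U,V] = 3.7 / (2.5884 · 2.1679) = 3.7 / 5.6116 = 0.6593
  r[V,V] = 1 (diagonal).

R is symmetric with unit diagonal. Assembling:

R = [[1, 0.6593],
 [0.6593, 1]]
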